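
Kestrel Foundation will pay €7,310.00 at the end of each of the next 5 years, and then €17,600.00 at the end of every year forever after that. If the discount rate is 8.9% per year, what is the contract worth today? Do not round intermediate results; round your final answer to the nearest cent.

PV of 5-year annuity: €7,310.00 × [1 − (1+0.089)^−5] / 0.089 = 28507.27960
Perpetuity value at year 5: €17,600.00 / 0.089 = 197752.80899
PV of perpetuity: 197752.80899 / (1+0.089)^5 = 129116.95113
Total PV = 28507.27960 + 129116.95113 = 157624.23073

€157624.23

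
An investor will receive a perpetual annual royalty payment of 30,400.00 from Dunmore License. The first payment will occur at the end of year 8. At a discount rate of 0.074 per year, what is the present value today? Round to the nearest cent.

Value at end of year 7: C / r = 30,400.00 / 0.074 = 410,810.8108
Discount to today: PV = 410,810.8108 / (1 + 0.074)^7 = 410,810.8108 / 1.648276 = 249,236.64

249236.64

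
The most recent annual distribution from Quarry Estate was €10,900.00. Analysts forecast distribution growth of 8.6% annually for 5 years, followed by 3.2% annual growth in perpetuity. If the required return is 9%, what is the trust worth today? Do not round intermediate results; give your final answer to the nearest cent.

€244315.16

D_1 = 11837.40000
D_2 = 12855.41640
D_3 = 13960.98221
D_4 = 15161.62668
D_5 = 16465.52658
Terminal value at year 5: TV = D_5×(1+g_2)/(r−g_2) = 16992.42343/0.058 = 292972.81768
P_0 = D_1/(1+r)^1 + D_2/(1+r)^2 + D_3/(1+r)^3 + D_4/(1+r)^4 + D_5/(1+r)^5 + TV/(1+r)^5
    = 10860.00000 + 10820.14679 + 10780.43983 + 10740.87858 + 10701.46251 + 190412.22954 = 244315.15725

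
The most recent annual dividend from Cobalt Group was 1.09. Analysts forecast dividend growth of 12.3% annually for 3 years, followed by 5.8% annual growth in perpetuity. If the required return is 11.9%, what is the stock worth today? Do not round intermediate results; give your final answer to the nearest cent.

D_1 = 1.22407
D_2 = 1.37463
D_3 = 1.54371
Terminal value at year 3: TV = D_3×(1+g_2)/(r−g_2) = 1.63325/0.061 = 26.77451
P_0 = D_1/(1+r)^1 + D_2/(1+r)^2 + D_3/(1+r)^3 + TV/(1+r)^3
    = 1.09390 + 1.09781 + 1.10173 + 19.10871 = 22.40214

22.40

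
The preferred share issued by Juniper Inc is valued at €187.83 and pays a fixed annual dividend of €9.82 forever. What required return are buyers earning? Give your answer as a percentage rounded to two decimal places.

P = C/r ⇒ r = C/P = €9.82/€187.83 = 0.052281

5.23%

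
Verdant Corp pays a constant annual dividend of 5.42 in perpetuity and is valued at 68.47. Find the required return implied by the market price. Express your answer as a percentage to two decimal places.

P = C/r ⇒ r = C/P = 5.42/68.47 = 0.079159

7.92%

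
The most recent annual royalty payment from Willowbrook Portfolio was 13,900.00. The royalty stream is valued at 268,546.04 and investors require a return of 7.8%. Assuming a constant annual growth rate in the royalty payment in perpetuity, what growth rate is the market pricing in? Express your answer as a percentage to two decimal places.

2.49%

P = D₀(1+g)/(r−g) ⇒ P(r−g) = D₀(1+g) ⇒ g(P+D₀) = P·r − D₀
g = (P·r − D₀)/(P + D₀) = (268,546.04×0.078 − 13,900.00) / (268,546.04 + 13,900.00) = 0.024948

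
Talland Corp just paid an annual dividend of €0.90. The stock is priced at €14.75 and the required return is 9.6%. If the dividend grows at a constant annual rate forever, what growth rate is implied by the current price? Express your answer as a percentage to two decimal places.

P = D₀(1+g)/(r−g) ⇒ P(r−g) = D₀(1+g) ⇒ g(P+D₀) = P·r − D₀
g = (P·r − D₀)/(P + D₀) = (€14.75×0.096 − €0.90) / (€14.75 + €0.90) = 0.032971

3.30%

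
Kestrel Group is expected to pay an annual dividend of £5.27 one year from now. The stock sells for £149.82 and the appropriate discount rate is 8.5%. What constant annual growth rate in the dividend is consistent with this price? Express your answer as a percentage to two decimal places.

P = D₁/(r−g) ⇒ g = r − D₁/P = 0.085 − £5.27/£149.82 = 0.049824

4.98%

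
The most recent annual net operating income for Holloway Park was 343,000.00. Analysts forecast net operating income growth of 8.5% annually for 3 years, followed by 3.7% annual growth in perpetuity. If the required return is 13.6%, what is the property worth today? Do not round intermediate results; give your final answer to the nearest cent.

4069684.45

D_1 = 372155.00000
D_2 = 403788.17500
D_3 = 438110.16988
Terminal value at year 3: TV = D_3×(1+g_2)/(r−g_2) = 454320.24616/0.099 = 4589093.39556
P_0 = D_1/(1+r)^1 + D_2/(1+r)^2 + D_3/(1+r)^3 + TV/(1+r)^3
    = 327601.23239 + 312893.78270 + 298846.61464 + 3130342.82203 = 4069684.45176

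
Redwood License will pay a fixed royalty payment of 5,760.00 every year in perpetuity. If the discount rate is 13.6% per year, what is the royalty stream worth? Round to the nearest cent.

Level perpetuity: PV = C / r = 5,760.00 / 0.136 = 42,352.94

42352.94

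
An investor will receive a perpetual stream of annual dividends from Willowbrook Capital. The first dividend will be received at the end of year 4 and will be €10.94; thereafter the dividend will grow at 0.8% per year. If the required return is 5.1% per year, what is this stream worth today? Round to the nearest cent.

Value at end of year 3: C₁ / (r − g) = €10.94 / (0.051 − 0.008) = €254.4186
Discount to today: PV = €254.4186 / (1 + 0.051)^3 = €254.4186 / 1.160936 = €219.15

€219.15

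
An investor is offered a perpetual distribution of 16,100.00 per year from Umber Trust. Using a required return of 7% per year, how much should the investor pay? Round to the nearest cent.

Level perpetuity: PV = C / r = 16,100.00 / 0.07 = 230,000.00

230000.00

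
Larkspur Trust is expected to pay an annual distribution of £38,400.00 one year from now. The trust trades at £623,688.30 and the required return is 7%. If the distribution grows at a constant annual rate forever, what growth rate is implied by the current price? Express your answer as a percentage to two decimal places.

0.84%

P = D₁/(r−g) ⇒ g = r − D₁/P = 0.07 − £38,400.00/£623,688.30 = 0.008431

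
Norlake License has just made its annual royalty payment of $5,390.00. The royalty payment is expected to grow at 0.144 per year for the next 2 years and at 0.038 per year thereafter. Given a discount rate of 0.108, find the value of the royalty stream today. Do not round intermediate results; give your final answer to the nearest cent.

D_1 = 6166.16000
D_2 = 7054.08704
Terminal value at year 2: TV = D_2×(1+g_2)/(r−g_2) = 7322.14235/0.07 = 104602.03354
P_0 = D_1/(1+r)^1 + D_2/(1+r)^2 + TV/(1+r)^2
    = 5565.12635 + 5745.94273 + 85204.12225 = 96515.19134

$96515.19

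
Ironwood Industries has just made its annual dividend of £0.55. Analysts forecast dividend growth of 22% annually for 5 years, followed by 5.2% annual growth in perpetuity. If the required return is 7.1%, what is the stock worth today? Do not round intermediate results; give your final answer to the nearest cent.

£62.54

D_1 = 0.67100
D_2 = 0.81862
D_3 = 0.99872
D_4 = 1.21843
D_5 = 1.48649
Terminal value at year 5: TV = D_5×(1+g_2)/(r−g_2) = 1.56379/0.019 = 82.30458
P_0 = D_1/(1+r)^1 + D_2/(1+r)^2 + D_3/(1+r)^3 + D_4/(1+r)^4 + D_5/(1+r)^5 + TV/(1+r)^5
    = 0.62652 + 0.71368 + 0.81297 + 0.92607 + 1.05491 + 58.40858 = 62.54272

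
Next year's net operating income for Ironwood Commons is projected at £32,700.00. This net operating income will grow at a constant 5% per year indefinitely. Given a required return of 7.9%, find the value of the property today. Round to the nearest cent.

Growing perpetuity: P = D₁ / (r − g) = £32,700.0000 / (0.079 − 0.05) = £1,127,586.21

£1127586.21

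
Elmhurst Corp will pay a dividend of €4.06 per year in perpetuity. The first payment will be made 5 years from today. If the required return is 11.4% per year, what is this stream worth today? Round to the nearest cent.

€23.12

Value at end of year 4: C / r = €4.06 / 0.114 = €35.6140
Discount to today: PV = €35.6140 / (1 + 0.114)^4 = €35.6140 / 1.540071 = €23.12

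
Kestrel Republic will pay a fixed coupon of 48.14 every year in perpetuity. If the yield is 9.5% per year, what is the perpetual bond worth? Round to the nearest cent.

506.74

Level perpetuity: PV = C / r = 48.14 / 0.095 = 506.74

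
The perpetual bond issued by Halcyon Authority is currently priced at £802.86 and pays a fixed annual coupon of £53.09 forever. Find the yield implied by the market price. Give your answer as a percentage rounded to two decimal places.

6.61%

P = C/r ⇒ r = C/P = £53.09/£802.86 = 0.066126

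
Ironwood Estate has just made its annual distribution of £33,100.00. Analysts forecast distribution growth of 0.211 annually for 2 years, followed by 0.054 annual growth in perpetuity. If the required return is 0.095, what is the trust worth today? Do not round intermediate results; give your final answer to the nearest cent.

D_1 = 40084.10000
D_2 = 48541.84510
Terminal value at year 2: TV = D_2×(1+g_2)/(r−g_2) = 51163.10474/0.041 = 1247880.60330
P_0 = D_1/(1+r)^1 + D_2/(1+r)^2 + TV/(1+r)^2
    = 36606.48402 + 40484.43118 + 1040746.10897 = 1117837.02417

£1117837.02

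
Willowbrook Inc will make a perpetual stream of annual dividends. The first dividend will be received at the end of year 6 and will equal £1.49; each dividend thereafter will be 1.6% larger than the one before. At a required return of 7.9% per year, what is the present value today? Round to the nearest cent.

Value at end of year 5: C₁ / (r − g) = £1.49 / (0.079 − 0.016) = £23.6508
Discount to today: PV = £23.6508 / (1 + 0.079)^5 = £23.6508 / 1.462538 = £16.17

£16.17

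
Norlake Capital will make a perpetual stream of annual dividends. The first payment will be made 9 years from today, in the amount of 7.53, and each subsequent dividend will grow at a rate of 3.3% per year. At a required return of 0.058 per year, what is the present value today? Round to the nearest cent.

191.85

Value at end of year 8: C₁ / (r − g) = 7.53 / (0.058 − 0.033) = 301.2000
Discount to today: PV = 301.2000 / (1 + 0.058)^8 = 301.2000 / 1.569948 = 191.85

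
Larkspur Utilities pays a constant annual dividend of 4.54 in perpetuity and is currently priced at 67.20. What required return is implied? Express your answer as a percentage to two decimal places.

6.76%

P = C/r ⇒ r = C/P = 4.54/67.20 = 0.067560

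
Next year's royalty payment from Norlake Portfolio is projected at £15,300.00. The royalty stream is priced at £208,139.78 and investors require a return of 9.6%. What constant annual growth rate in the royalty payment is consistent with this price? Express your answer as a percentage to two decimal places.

P = D₁/(r−g) ⇒ g = r − D₁/P = 0.096 − £15,300.00/£208,139.78 = 0.022492

2.25%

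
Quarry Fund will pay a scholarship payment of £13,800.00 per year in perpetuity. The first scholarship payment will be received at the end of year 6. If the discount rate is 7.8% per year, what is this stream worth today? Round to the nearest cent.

Value at end of year 5: C / r = £13,800.00 / 0.078 = £176,923.0769
Discount to today: PV = £176,923.0769 / (1 + 0.078)^5 = £176,923.0769 / 1.455773 = £121,532.01

£121532.01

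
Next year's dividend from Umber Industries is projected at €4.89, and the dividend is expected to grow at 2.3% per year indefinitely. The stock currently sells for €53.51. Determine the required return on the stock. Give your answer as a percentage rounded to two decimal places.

11.44%

P = D₁/(r − g) ⇒ r = D₁/P + g = €4.8900/€53.51 + 0.023 = 0.091385 + 0.023 = 0.114385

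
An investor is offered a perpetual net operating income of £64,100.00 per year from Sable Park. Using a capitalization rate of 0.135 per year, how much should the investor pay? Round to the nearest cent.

£474814.81

Level perpetuity: PV = C / r = £64,100.00 / 0.135 = £474,814.81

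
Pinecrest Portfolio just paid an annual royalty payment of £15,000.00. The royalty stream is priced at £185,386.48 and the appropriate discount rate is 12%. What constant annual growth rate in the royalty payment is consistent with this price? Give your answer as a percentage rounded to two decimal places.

P = D₀(1+g)/(r−g) ⇒ P(r−g) = D₀(1+g) ⇒ g(P+D₀) = P·r − D₀
g = (P·r − D₀)/(P + D₀) = (£185,386.48×0.12 − £15,000.00) / (£185,386.48 + £15,000.00) = 0.036162

3.62%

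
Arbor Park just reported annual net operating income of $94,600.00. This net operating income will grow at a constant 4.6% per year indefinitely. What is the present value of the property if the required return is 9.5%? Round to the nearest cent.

D₁ = D₀ × (1 + g) = $94,600.00 × 1.046 = $98,951.6000
Growing perpetuity: P = D₁ / (r − g) = $98,951.6000 / (0.095 − 0.046) = $2,019,420.41

$2019420.41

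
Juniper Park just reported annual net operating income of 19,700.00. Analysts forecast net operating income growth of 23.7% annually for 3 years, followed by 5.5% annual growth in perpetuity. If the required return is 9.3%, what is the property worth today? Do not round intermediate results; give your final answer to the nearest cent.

868921.99

D_1 = 24368.90000
D_2 = 30144.32930
D_3 = 37288.53534
Terminal value at year 3: TV = D_3×(1+g_2)/(r−g_2) = 39339.40479/0.038 = 1035247.49442
P_0 = D_1/(1+r)^1 + D_2/(1+r)^2 + D_3/(1+r)^3 + TV/(1+r)^3
    = 22295.42543 + 25232.79164 + 28557.14845 + 792836.62151 = 868921.98704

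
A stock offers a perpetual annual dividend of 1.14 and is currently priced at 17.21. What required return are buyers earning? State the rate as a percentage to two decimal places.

P = C/r ⇒ r = C/P = 1.14/17.21 = 0.066241

6.62%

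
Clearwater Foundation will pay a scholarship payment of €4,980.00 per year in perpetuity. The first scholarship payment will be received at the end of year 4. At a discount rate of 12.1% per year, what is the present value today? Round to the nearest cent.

€29216.43

Value at end of year 3: C / r = €4,980.00 / 0.121 = €41,157.0248
Discount to today: PV = €41,157.0248 / (1 + 0.121)^3 = €41,157.0248 / 1.408695 = €29,216.43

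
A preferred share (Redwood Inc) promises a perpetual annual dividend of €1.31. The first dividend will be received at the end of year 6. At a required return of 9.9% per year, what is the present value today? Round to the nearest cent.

€8.25

Value at end of year 5: C / r = €1.31 / 0.099 = €13.2323
Discount to today: PV = €13.2323 / (1 + 0.099)^5 = €13.2323 / 1.603203 = €8.25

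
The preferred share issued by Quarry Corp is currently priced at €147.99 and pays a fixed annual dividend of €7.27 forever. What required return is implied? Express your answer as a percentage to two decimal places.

4.91%

P = C/r ⇒ r = C/P = €7.27/€147.99 = 0.049125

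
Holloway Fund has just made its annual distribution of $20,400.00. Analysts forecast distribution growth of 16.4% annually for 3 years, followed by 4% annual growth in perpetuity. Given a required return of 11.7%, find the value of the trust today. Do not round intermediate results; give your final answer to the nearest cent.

$378293.41

D_1 = 23745.60000
D_2 = 27639.87840
D_3 = 32172.81846
Terminal value at year 3: TV = D_3×(1+g_2)/(r−g_2) = 33459.73120/0.077 = 434541.96358
P_0 = D_1/(1+r)^1 + D_2/(1+r)^2 + D_3/(1+r)^3 + TV/(1+r)^3
    = 21258.37064 + 22152.85893 + 23084.98459 + 311797.19449 = 378293.40864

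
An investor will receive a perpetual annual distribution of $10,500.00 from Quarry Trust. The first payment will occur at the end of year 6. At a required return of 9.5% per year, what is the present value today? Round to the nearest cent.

$70209.37

Value at end of year 5: C / r = $10,500.00 / 0.095 = $110,526.3158
Discount to today: PV = $110,526.3158 / (1 + 0.095)^5 = $110,526.3158 / 1.574239 = $70,209.37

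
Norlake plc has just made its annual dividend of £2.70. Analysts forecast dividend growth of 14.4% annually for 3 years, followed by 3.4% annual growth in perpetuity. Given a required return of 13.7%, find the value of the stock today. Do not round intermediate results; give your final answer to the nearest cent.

D_1 = 3.08880
D_2 = 3.53359
D_3 = 4.04242
Terminal value at year 3: TV = D_3×(1+g_2)/(r−g_2) = 4.17987/0.103 = 40.58122
P_0 = D_1/(1+r)^1 + D_2/(1+r)^2 + D_3/(1+r)^3 + TV/(1+r)^3
    = 2.71662 + 2.73335 + 2.75018 + 27.60856 = 35.80871

£35.81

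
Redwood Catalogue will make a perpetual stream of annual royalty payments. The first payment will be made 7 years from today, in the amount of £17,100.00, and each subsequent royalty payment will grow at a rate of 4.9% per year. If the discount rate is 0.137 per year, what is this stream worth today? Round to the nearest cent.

£89939.54

Value at end of year 6: C₁ / (r − g) = £17,100.00 / (0.137 − 0.049) = £194,318.1818
Discount to today: PV = £194,318.1818 / (1 + 0.137)^6 = £194,318.1818 / 2.160542 = £89,939.54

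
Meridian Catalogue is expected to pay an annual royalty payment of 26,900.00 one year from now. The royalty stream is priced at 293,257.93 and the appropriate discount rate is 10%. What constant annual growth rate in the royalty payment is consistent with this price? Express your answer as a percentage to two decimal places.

0.83%

P = D₁/(r−g) ⇒ g = r − D₁/P = 0.1 − 26,900.00/293,257.93 = 0.008272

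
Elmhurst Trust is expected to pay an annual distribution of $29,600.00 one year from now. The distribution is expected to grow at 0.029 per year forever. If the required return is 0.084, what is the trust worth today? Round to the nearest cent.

Growing perpetuity: P = D₁ / (r − g) = $29,600.0000 / (0.084 − 0.029) = $538,181.82

$538181.82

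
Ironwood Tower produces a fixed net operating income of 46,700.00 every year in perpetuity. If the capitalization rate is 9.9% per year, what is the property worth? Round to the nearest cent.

Level perpetuity: PV = C / r = 46,700.00 / 0.099 = 471,717.17

471717.17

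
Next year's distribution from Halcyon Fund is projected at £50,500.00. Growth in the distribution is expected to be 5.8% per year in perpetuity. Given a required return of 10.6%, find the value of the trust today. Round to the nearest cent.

£1052083.33

Growing perpetuity: P = D₁ / (r − g) = £50,500.0000 / (0.106 − 0.058) = £1,052,083.33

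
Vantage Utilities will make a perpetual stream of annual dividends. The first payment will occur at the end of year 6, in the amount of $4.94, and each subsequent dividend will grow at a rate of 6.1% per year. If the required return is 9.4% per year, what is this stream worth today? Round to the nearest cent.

$95.53

Value at end of year 5: C₁ / (r − g) = $4.94 / (0.094 − 0.061) = $149.6970
Discount to today: PV = $149.6970 / (1 + 0.094)^5 = $149.6970 / 1.567064 = $95.53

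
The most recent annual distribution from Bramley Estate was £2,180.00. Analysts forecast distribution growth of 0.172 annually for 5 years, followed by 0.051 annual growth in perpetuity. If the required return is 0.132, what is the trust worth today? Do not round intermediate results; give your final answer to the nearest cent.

£45761.00

D_1 = 2554.96000
D_2 = 2994.41312
D_3 = 3509.45218
D_4 = 4113.07795
D_5 = 4820.52736
Terminal value at year 5: TV = D_5×(1+g_2)/(r−g_2) = 5066.37425/0.081 = 62547.83029
P_0 = D_1/(1+r)^1 + D_2/(1+r)^2 + D_3/(1+r)^3 + D_4/(1+r)^4 + D_5/(1+r)^5 + TV/(1+r)^5
    = 2257.03180 + 2336.78558 + 2419.35750 + 2504.84717 + 2593.35767 + 33649.61618 = 45760.99590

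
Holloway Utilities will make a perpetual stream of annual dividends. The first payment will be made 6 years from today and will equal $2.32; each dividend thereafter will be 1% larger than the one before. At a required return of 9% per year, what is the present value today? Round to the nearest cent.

$18.85

Value at end of year 5: C₁ / (r − g) = $2.32 / (0.09 − 0.01) = $29.0000
Discount to today: PV = $29.0000 / (1 + 0.09)^5 = $29.0000 / 1.538624 = $18.85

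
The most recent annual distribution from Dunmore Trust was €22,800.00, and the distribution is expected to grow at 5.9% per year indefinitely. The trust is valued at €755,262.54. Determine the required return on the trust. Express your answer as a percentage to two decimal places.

9.10%

D₁ = €22,800.00 × 1.059 = €24,145.2000
P = D₁/(r − g) ⇒ r = D₁/P + g = €24,145.2000/€755,262.54 + 0.059 = 0.031969 + 0.059 = 0.090969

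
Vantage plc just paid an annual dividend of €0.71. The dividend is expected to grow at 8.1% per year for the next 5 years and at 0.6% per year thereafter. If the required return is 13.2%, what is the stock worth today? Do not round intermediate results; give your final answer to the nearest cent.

€7.60

D_1 = 0.76751
D_2 = 0.82968
D_3 = 0.89688
D_4 = 0.96953
D_5 = 1.04806
Terminal value at year 5: TV = D_5×(1+g_2)/(r−g_2) = 1.05435/0.126 = 8.36786
P_0 = D_1/(1+r)^1 + D_2/(1+r)^2 + D_3/(1+r)^3 + D_4/(1+r)^4 + D_5/(1+r)^5 + TV/(1+r)^5
    = 0.67801 + 0.64747 + 0.61830 + 0.59044 + 0.56384 + 4.50176 = 7.59981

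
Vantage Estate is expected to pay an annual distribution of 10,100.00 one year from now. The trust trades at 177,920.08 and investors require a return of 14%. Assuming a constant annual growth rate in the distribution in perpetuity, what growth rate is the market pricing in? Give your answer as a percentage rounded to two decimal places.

P = D₁/(r−g) ⇒ g = r − D₁/P = 0.14 − 10,100.00/177,920.08 = 0.083233

8.32%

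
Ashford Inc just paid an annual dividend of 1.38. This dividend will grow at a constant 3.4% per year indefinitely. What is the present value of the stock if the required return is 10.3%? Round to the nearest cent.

20.68

D₁ = D₀ × (1 + g) = 1.38 × 1.034 = 1.4269
Growing perpetuity: P = D₁ / (r − g) = 1.4269 / (0.103 − 0.034) = 20.68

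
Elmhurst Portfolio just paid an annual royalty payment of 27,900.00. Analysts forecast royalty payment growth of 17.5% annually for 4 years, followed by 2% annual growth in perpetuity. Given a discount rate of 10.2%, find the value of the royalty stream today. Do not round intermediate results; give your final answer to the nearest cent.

579902.14

D_1 = 32782.50000
D_2 = 38519.43750
D_3 = 45260.33906
D_4 = 53180.89840
Terminal value at year 4: TV = D_4×(1+g_2)/(r−g_2) = 54244.51637/0.082 = 661518.49227
P_0 = D_1/(1+r)^1 + D_2/(1+r)^2 + D_3/(1+r)^3 + D_4/(1+r)^4 + TV/(1+r)^4
    = 29748.18512 + 31718.79992 + 33819.95454 + 36060.29636 + 448554.90595 = 579902.14190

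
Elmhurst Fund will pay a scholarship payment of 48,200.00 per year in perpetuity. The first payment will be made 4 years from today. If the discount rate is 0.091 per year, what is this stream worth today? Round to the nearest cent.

Value at end of year 3: C / r = 48,200.00 / 0.091 = 529,670.3297
Discount to today: PV = 529,670.3297 / (1 + 0.091)^3 = 529,670.3297 / 1.298597 = 407,879.05

407879.05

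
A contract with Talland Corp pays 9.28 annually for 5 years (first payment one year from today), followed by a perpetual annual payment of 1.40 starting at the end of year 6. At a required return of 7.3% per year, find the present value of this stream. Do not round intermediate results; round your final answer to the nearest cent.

PV of 5-year annuity: 9.28 × [1 − (1+0.073)^−5] / 0.073 = 37.74614
Perpetuity value at year 5: 1.40 / 0.073 = 19.17808
PV of perpetuity: 19.17808 / (1+0.073)^5 = 13.48362
Total PV = 37.74614 + 13.48362 = 51.22976

51.23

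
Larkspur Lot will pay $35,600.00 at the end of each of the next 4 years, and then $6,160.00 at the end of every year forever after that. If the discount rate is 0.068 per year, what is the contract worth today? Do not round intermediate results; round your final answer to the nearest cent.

$190759.63

PV of 4-year annuity: $35,600.00 × [1 − (1+0.068)^−4] / 0.068 = 121131.16996
Perpetuity value at year 4: $6,160.00 / 0.068 = 90588.23529
PV of perpetuity: 90588.23529 / (1+0.068)^4 = 69628.45982
Total PV = 121131.16996 + 69628.45982 = 190759.62978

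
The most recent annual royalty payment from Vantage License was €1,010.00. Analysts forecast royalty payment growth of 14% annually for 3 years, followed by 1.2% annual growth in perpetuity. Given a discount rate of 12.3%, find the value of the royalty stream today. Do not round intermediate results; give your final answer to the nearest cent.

€12755.50

D_1 = 1151.40000
D_2 = 1312.59600
D_3 = 1496.35944
Terminal value at year 3: TV = D_3×(1+g_2)/(r−g_2) = 1514.31575/0.111 = 13642.48426
P_0 = D_1/(1+r)^1 + D_2/(1+r)^2 + D_3/(1+r)^3 + TV/(1+r)^3
    = 1025.28940 + 1040.81026 + 1056.56607 + 9632.83658 = 12755.50231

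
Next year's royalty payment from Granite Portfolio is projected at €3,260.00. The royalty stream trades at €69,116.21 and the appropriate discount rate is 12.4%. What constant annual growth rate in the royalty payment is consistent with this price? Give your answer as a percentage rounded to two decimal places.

P = D₁/(r−g) ⇒ g = r − D₁/P = 0.124 − €3,260.00/€69,116.21 = 0.076833

7.68%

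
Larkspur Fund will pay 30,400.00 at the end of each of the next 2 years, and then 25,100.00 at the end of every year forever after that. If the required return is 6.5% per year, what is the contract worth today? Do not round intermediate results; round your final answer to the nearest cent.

395803.17

PV of 2-year annuity: 30,400.00 × [1 − (1+0.065)^−2] / 0.065 = 55347.04314
Perpetuity value at year 2: 25,100.00 / 0.065 = 386153.84615
PV of perpetuity: 386153.84615 / (1+0.065)^2 = 340456.12304
Total PV = 55347.04314 + 340456.12304 = 395803.16617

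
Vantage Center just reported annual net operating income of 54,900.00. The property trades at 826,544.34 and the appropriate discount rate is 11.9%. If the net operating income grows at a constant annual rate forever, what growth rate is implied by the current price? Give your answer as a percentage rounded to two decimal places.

P = D₀(1+g)/(r−g) ⇒ P(r−g) = D₀(1+g) ⇒ g(P+D₀) = P·r − D₀
g = (P·r − D₀)/(P + D₀) = (826,544.34×0.119 − 54,900.00) / (826,544.34 + 54,900.00) = 0.049304

4.93%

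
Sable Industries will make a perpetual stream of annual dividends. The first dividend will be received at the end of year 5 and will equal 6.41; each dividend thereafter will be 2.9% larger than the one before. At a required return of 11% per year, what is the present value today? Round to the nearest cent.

Value at end of year 4: C₁ / (r − g) = 6.41 / (0.11 − 0.029) = 79.1358
Discount to today: PV = 79.1358 / (1 + 0.11)^4 = 79.1358 / 1.518070 = 52.13

52.13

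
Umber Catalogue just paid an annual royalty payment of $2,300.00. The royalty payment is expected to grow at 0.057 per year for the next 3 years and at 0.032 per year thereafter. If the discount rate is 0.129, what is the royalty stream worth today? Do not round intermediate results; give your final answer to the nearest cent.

$26137.45

D_1 = 2431.10000
D_2 = 2569.67270
D_3 = 2716.14404
Terminal value at year 3: TV = D_3×(1+g_2)/(r−g_2) = 2803.06065/0.097 = 28897.53251
P_0 = D_1/(1+r)^1 + D_2/(1+r)^2 + D_3/(1+r)^3 + TV/(1+r)^3
    = 2153.32152 + 2015.99721 + 1887.43051 + 20080.70403 = 26137.45328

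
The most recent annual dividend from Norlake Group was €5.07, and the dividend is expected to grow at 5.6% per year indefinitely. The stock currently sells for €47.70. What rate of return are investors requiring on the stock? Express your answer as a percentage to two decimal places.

D₁ = €5.07 × 1.056 = €5.3539
P = D₁/(r − g) ⇒ r = D₁/P + g = €5.3539/€47.70 + 0.056 = 0.112242 + 0.056 = 0.168242

16.82%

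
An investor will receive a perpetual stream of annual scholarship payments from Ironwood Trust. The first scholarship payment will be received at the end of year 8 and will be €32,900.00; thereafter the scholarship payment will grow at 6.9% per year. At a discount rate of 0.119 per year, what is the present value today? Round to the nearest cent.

€299512.73

Value at end of year 7: C₁ / (r − g) = €32,900.00 / (0.119 − 0.069) = €658,000.0000
Discount to today: PV = €658,000.0000 / (1 + 0.119)^7 = €658,000.0000 / 2.196902 = €299,512.73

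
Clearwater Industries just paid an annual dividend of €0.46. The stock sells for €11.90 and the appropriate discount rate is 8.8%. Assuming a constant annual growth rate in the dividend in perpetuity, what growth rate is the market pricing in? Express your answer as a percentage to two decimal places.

P = D₀(1+g)/(r−g) ⇒ P(r−g) = D₀(1+g) ⇒ g(P+D₀) = P·r − D₀
g = (P·r − D₀)/(P + D₀) = (€11.90×0.088 − €0.46) / (€11.90 + €0.46) = 0.047508

4.75%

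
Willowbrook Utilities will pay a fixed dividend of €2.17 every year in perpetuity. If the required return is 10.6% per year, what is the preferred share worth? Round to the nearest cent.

€20.47

Level perpetuity: PV = C / r = €2.17 / 0.106 = €20.47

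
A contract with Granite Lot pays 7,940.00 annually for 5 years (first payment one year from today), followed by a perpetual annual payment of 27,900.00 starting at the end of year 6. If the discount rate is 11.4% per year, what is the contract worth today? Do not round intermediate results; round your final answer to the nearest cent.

PV of 5-year annuity: 7,940.00 × [1 − (1+0.114)^−5] / 0.114 = 29052.51960
Perpetuity value at year 5: 27,900.00 / 0.114 = 244736.84211
PV of perpetuity: 244736.84211 / (1+0.114)^5 = 142650.53269
Total PV = 29052.51960 + 142650.53269 = 171703.05229

171703.05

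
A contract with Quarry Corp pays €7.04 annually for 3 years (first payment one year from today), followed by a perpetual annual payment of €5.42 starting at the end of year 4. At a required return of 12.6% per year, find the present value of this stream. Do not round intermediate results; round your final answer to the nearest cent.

€46.87

PV of 3-year annuity: €7.04 × [1 − (1+0.126)^−3] / 0.126 = 16.73607
Perpetuity value at year 3: €5.42 / 0.126 = 43.01587
PV of perpetuity: 43.01587 / (1+0.126)^3 = 30.13100
Total PV = 16.73607 + 30.13100 = 46.86707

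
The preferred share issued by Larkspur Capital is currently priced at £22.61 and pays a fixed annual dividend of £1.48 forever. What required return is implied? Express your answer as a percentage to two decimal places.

P = C/r ⇒ r = C/P = £1.48/£22.61 = 0.065458

6.55%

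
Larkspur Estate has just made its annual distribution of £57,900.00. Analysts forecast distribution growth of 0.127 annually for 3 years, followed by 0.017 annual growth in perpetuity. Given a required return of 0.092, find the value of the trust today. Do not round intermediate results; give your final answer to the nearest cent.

D_1 = 65253.30000
D_2 = 73540.46910
D_3 = 82880.10868
Terminal value at year 3: TV = D_3×(1+g_2)/(r−g_2) = 84289.07052/0.075 = 1123854.27364
P_0 = D_1/(1+r)^1 + D_2/(1+r)^2 + D_3/(1+r)^3 + TV/(1+r)^3
    = 59755.76923 + 61671.01824 + 63647.65344 + 863062.18071 = 1048136.62163

£1048136.62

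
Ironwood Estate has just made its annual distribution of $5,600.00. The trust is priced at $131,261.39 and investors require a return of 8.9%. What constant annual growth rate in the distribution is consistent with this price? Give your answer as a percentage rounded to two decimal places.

P = D₀(1+g)/(r−g) ⇒ P(r−g) = D₀(1+g) ⇒ g(P+D₀) = P·r − D₀
g = (P·r − D₀)/(P + D₀) = ($131,261.39×0.089 − $5,600.00) / ($131,261.39 + $5,600.00) = 0.044441

4.44%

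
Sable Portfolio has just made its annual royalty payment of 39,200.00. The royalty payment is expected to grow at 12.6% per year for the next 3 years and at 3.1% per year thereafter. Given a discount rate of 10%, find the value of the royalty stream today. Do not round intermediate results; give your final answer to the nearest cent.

D_1 = 44139.20000
D_2 = 49700.73920
D_3 = 55963.03234
Terminal value at year 3: TV = D_3×(1+g_2)/(r−g_2) = 57697.88634/0.069 = 836201.25133
P_0 = D_1/(1+r)^1 + D_2/(1+r)^2 + D_3/(1+r)^3 + TV/(1+r)^3
    = 40126.54545 + 41074.99107 + 42045.85450 + 628250.37666 = 751497.76768

751497.77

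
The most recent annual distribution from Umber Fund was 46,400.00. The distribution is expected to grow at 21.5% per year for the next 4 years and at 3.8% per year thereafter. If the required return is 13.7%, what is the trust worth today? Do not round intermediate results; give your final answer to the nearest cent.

854061.83

D_1 = 56376.00000
D_2 = 68496.84000
D_3 = 83223.66060
D_4 = 101116.74763
Terminal value at year 4: TV = D_4×(1+g_2)/(r−g_2) = 104959.18404/0.099 = 1060193.77817
P_0 = D_1/(1+r)^1 + D_2/(1+r)^2 + D_3/(1+r)^3 + D_4/(1+r)^4 + TV/(1+r)^4
    = 49583.11346 + 52984.59354 + 56619.42053 + 60503.60242 + 634371.10412 = 854061.83406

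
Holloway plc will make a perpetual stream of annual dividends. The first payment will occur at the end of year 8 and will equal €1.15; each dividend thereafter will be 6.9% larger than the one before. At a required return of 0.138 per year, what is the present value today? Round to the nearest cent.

Value at end of year 7: C₁ / (r − g) = €1.15 / (0.138 − 0.069) = €16.6667
Discount to today: PV = €16.6667 / (1 + 0.138)^7 = €16.6667 / 2.471700 = €6.74

€6.74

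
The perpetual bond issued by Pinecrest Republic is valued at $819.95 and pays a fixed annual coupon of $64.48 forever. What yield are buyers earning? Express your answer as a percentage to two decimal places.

7.86%

P = C/r ⇒ r = C/P = $64.48/$819.95 = 0.078639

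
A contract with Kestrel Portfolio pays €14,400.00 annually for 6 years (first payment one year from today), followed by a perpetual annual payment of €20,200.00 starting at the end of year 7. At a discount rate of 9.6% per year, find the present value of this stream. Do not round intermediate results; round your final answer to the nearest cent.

PV of 6-year annuity: €14,400.00 × [1 − (1+0.096)^−6] / 0.096 = 63457.79942
Perpetuity value at year 6: €20,200.00 / 0.096 = 210416.66667
PV of perpetuity: 210416.66667 / (1+0.096)^6 = 121399.47581
Total PV = 63457.79942 + 121399.47581 = 184857.27523

€184857.28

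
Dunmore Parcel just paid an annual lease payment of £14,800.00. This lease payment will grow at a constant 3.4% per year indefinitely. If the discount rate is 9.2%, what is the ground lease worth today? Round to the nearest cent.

D₁ = D₀ × (1 + g) = £14,800.00 × 1.034 = £15,303.2000
Growing perpetuity: P = D₁ / (r − g) = £15,303.2000 / (0.092 − 0.034) = £263,848.28

£263848.28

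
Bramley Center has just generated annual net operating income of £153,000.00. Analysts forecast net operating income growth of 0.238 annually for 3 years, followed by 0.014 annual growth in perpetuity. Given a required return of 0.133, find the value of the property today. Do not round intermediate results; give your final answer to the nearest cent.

£2250258.39

D_1 = 189414.00000
D_2 = 234494.53200
D_3 = 290304.23062
Terminal value at year 3: TV = D_3×(1+g_2)/(r−g_2) = 294368.48984/0.119 = 2473684.78861
P_0 = D_1/(1+r)^1 + D_2/(1+r)^2 + D_3/(1+r)^3 + TV/(1+r)^3
    = 167179.17034 + 182672.38560 + 199601.42398 + 1700805.41109 = 2250258.39102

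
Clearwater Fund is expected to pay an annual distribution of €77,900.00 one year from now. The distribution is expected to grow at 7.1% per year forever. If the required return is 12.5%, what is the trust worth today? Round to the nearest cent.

Growing perpetuity: P = D₁ / (r − g) = €77,900.0000 / (0.125 − 0.071) = €1,442,592.59

€1442592.59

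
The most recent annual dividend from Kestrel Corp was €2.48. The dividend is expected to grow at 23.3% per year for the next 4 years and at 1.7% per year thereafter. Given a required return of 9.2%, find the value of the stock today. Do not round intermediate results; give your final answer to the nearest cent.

D_1 = 3.05784
D_2 = 3.77032
D_3 = 4.64880
D_4 = 5.73197
Terminal value at year 4: TV = D_4×(1+g_2)/(r−g_2) = 5.82941/0.075 = 77.72553
P_0 = D_1/(1+r)^1 + D_2/(1+r)^2 + D_3/(1+r)^3 + D_4/(1+r)^4 + TV/(1+r)^4
    = 2.80022 + 3.16179 + 3.57004 + 4.03101 + 54.66044 = 68.22349

€68.22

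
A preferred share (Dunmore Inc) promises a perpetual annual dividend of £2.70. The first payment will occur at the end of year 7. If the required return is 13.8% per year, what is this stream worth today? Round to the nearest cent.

£9.01

Value at end of year 6: C / r = £2.70 / 0.138 = £19.5652
Discount to today: PV = £19.5652 / (1 + 0.138)^6 = £19.5652 / 2.171969 = £9.01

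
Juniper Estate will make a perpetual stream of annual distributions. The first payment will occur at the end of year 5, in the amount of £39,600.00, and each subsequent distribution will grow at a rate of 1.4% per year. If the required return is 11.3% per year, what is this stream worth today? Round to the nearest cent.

£260662.97

Value at end of year 4: C₁ / (r − g) = £39,600.00 / (0.113 − 0.014) = £400,000.0000
Discount to today: PV = £400,000.0000 / (1 + 0.113)^4 = £400,000.0000 / 1.534549 = £260,662.97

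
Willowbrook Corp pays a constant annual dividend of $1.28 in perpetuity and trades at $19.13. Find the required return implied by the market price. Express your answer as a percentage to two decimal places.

6.69%

P = C/r ⇒ r = C/P = $1.28/$19.13 = 0.066911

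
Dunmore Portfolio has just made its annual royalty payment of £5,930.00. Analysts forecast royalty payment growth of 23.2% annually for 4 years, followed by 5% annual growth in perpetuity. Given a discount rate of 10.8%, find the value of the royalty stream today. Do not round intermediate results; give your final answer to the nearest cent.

£195238.34

D_1 = 7305.76000
D_2 = 9000.69632
D_3 = 11088.85787
D_4 = 13661.47289
Terminal value at year 4: TV = D_4×(1+g_2)/(r−g_2) = 14344.54654/0.058 = 247319.76786
P_0 = D_1/(1+r)^1 + D_2/(1+r)^2 + D_3/(1+r)^3 + D_4/(1+r)^4 + TV/(1+r)^4
    = 6593.64621 + 7331.56329 + 8152.06316 + 9064.38792 + 164096.67777 = 195238.33835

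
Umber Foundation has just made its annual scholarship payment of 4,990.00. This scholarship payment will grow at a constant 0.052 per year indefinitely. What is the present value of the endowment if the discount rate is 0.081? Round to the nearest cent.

181016.55

D₁ = D₀ × (1 + g) = 4,990.00 × 1.052 = 5,249.4800
Growing perpetuity: P = D₁ / (r − g) = 5,249.4800 / (0.081 − 0.052) = 181,016.55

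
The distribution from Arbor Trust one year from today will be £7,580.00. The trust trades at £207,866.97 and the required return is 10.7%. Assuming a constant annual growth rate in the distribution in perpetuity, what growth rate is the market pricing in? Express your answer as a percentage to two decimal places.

7.05%

P = D₁/(r−g) ⇒ g = r − D₁/P = 0.107 − £7,580.00/£207,866.97 = 0.070534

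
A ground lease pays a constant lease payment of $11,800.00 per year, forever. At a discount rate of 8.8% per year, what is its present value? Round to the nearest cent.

Level perpetuity: PV = C / r = $11,800.00 / 0.088 = $134,090.91

$134090.91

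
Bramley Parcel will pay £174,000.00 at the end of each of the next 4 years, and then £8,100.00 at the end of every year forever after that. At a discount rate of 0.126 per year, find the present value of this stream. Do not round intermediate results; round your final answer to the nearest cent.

PV of 4-year annuity: £174,000.00 × [1 − (1+0.126)^−4] / 0.126 = 521889.13012
Perpetuity value at year 4: £8,100.00 / 0.126 = 64285.71429
PV of perpetuity: 64285.71429 / (1+0.126)^4 = 39990.87547
Total PV = 521889.13012 + 39990.87547 = 561880.00559

£561880.01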